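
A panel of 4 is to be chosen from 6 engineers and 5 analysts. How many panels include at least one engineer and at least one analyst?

310

With no constraint there are C(11,4) = 330 possible selections.
Selections missing a whole group: no engineers → C(5,4) = 5; no analysts → C(6,4) = 15.
Both groups omitted at once is impossible, so 330 − 20 = 310.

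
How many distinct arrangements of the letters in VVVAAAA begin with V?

15

Fix V in the first position and arrange the remaining 6 letters.
Those 6 letters have A appearing 4 times and V appearing twice, giving (6)!/(4!·2!) = 15.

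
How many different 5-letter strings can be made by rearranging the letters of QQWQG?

20

Letter multiplicities in QQWQG: G×1, Q×3, W×1.
The number of distinct arrangements is 5!/(3!) = 120/6 = 20.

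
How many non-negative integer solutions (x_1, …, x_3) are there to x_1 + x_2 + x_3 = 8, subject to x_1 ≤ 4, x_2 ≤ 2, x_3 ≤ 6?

12

By stars and bars, unrestricted non-negative solutions to x_1+…+x_3 = 8 number C(8+2,2) = 45.
Subtract solutions that violate a single cap (substitute x_i' = x_i − (cap_i+1)): x_1 ≥ 5 gives C(5,2) = 10; x_2 ≥ 3 gives C(7,2) = 21; x_3 ≥ 7 gives C(3,2) = 3. Together 34.
Add back pairs where two caps are both exceeded: 1 + 0 + 0 = 1.
By inclusion–exclusion the count is 45 − 34 + 1 = 12.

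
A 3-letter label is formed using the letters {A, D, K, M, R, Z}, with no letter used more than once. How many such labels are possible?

With no repetition, fill the 3 letters in order: 6 choices, then 5, down to 4.
That product is 6 × 5 × 4 = 120.

120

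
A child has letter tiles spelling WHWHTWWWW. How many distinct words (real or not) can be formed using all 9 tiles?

Letter multiplicities in WHWHTWWWW: H×2, T×1, W×6.
So there are 9! / (6!·2!) = 252 distinguishable arrangements.

252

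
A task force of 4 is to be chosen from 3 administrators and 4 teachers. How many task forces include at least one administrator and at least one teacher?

34

Unrestricted: C(7,4) = 35 ways to pick any 4 of the 7.
Selections missing a whole group: no administrators → C(4,4) = 1; no teachers → C(3,4) = 0.
Both groups omitted at once is impossible, so 35 − 1 = 34.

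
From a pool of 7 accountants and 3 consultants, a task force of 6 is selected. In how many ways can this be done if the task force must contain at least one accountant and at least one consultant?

203

Total 6-person selections from all 10: C(10,6) = 210.
Selections missing a whole group: no accountants → C(3,6) = 0; no consultants → C(7,6) = 7.
Both groups omitted at once is impossible, so 210 − 7 = 203.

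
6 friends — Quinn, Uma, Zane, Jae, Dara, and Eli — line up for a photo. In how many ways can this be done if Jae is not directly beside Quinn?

Of the 6! = 720 arrangements, those with Jae and Quinn adjacent number 2 × 5! = 240 (treat the pair as a block with 2 internal orders).
Complementary counting: 720 − 240 = 480.

480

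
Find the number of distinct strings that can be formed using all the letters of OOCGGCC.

The 7 letters of OOCGGCC have repeats: C appearing 3 times, G appearing twice, and O appearing twice.
The number of distinct arrangements is 7!/(3!·2!·2!) = 5040/24 = 210.

210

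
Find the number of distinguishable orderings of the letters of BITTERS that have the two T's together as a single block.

720

Treat the 2 copies of T as a single block. The multiset to arrange is then {TT, B, E, I, R, S}, 6 items in all.
All 6 items are distinct, so there are (6)! = 720 arrangements.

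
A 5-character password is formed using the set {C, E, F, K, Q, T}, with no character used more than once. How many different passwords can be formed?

720

With no repetition, fill the 5 characters in order: 6 choices, then 5, down to 2.
That product is 6 × 5 × 4 × 3 × 2 = 720.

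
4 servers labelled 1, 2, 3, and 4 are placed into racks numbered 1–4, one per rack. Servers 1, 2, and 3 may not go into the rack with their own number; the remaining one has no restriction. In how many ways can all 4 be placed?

11

Let Aᵢ (for i ∈ {1, 2, 3}) be the placements that put server i in its forbidden rack. Any j of these fix j positions, leaving (4−j)! ways to fill the rest, and there are C(3,j) ways to pick which j.
By inclusion–exclusion, the number of valid placements is Σ_{j=0}^{3} (−1)^j C(3,j)·(4−j)!.
Computing: 24 − 18 + 6 − 1 = 11.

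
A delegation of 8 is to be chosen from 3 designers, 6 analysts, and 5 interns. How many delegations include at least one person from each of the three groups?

Total 8-person selections from all 14: C(14,8) = 3003.
Selections missing a whole group: no designers → C(11,8) = 165; no analysts → C(8,8) = 1; no interns → C(9,8) = 9.
Add back selections omitting two groups (i.e. drawn from a single group): C(3,8) + C(6,8) + C(5,8) = 0.
By inclusion–exclusion: 3003 − 175 + 0 = 2828.

2828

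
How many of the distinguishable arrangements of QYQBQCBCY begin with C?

With the first slot taken by C, it remains to arrange the other 8 letters (QYQBQBCY).
Those 8 letters have B appearing twice, Q appearing 3 times, and Y appearing twice, giving (8)!/(3!·2!·2!) = 1680.

1680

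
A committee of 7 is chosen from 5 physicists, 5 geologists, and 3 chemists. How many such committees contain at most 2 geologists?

Split by how many geologists are chosen (0 through 2).
Sum: C(5,0)·C(8,7) + C(5,1)·C(8,6) + C(5,2)·C(8,5) = 8 + 140 + 560 = 708.

708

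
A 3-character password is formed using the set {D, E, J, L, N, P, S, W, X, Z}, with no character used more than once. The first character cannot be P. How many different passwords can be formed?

648

The first character has 10−1 = 9 choices (anything except P).
The remaining 2 characters are filled from the other 9 symbols without repetition: 9 × 8 = 72.
Total: 9 × 72 = 648.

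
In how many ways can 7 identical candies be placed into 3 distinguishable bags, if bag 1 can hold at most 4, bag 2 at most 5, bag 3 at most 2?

12

Without the upper bounds there are C(9,2) = 36 ways to split 7 among 3 bags.
Subtract solutions that violate a single cap (substitute x_i' = x_i − (cap_i+1)): x_1 ≥ 5 gives C(4,2) = 6; x_2 ≥ 6 gives C(3,2) = 3; x_3 ≥ 3 gives C(6,2) = 15. Together 24.
No two caps can be exceeded simultaneously, so the pair terms are all 0.
By inclusion–exclusion the count is 36 − 24 + 0 = 12.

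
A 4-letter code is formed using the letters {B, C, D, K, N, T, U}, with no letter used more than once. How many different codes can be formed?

840

With no repetition, fill the 4 letters in order: 7 choices, then 6, down to 4.
7 × 6 × 5 × 4 = 840.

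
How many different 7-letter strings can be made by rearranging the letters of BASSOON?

BASSOON has 7 letters with O appearing twice and S appearing twice.
So there are 7! / (2!·2!) = 1260 distinguishable arrangements.

1260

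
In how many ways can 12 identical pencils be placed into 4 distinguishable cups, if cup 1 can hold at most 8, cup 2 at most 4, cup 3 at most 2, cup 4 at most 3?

41

By stars and bars, unrestricted non-negative solutions to x_1+…+x_4 = 12 number C(12+3,3) = 455.
Subtract solutions that violate a single cap (substitute x_i' = x_i − (cap_i+1)): x_1 ≥ 9 gives C(6,3) = 20; x_2 ≥ 5 gives C(10,3) = 120; x_3 ≥ 3 gives C(12,3) = 220; x_4 ≥ 4 gives C(11,3) = 165. Together 525.
Add back pairs where two caps are both exceeded: 0 + 1 + 0 + 35 + 20 + 56 = 112.
Subtract triples: 0 + 0 + 0 + 1 = 1.
By inclusion–exclusion the count is 455 − 525 + 112 − 1 = 41.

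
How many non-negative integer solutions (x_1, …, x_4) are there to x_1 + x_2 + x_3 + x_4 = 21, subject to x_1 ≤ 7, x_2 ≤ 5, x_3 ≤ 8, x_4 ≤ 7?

83

By stars and bars, unrestricted non-negative solutions to x_1+…+x_4 = 21 number C(21+3,3) = 2024.
Subtract solutions that violate a single cap (substitute x_i' = x_i − (cap_i+1)): x_1 ≥ 8 gives C(16,3) = 560; x_2 ≥ 6 gives C(18,3) = 816; x_3 ≥ 9 gives C(15,3) = 455; x_4 ≥ 8 gives C(16,3) = 560. Together 2391.
Add back pairs where two caps are both exceeded: 120 + 35 + 56 + 84 + 120 + 35 = 450.
By inclusion–exclusion the count is 2024 − 2391 + 450 = 83.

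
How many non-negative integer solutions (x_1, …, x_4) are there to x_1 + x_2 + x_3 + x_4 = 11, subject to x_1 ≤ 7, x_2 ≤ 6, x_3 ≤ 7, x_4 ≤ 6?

Ignoring the caps, the number of non-negative solutions to x_1+…+x_4 = 11 is C(14,3) = 364.
Subtract solutions that violate a single cap (substitute x_i' = x_i − (cap_i+1)): x_1 ≥ 8 gives C(6,3) = 20; x_2 ≥ 7 gives C(7,3) = 35; x_3 ≥ 8 gives C(6,3) = 20; x_4 ≥ 7 gives C(7,3) = 35. Together 110.
No two caps can be exceeded simultaneously, so the pair terms are all 0.
By inclusion–exclusion the count is 364 − 110 + 0 = 254.

254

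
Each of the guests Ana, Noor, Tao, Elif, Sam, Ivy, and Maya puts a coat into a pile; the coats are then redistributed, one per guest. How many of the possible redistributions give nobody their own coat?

Let Aᵢ be the assignments in which guest i gets their own coat. We want the size of the complement of A₁∪…∪A_7.
By inclusion–exclusion this is Σ_{j=0}^{7} (−1)^j C(7,j)·(7−j)!.
Computing: 5040 − 5040 + 2520 − 840 + 210 − 42 + 7 − 1 = 1854.

1854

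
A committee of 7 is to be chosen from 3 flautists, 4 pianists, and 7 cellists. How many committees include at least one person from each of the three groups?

2982

Total 7-person selections from all 14: C(14,7) = 3432.
Subtract selections that omit an entire group: no flautists → C(11,7) = 330; no pianists → C(10,7) = 120; no cellists → C(7,7) = 1.
Add back selections omitting two groups (i.e. drawn from a single group): C(3,7) + C(4,7) + C(7,7) = 1.
By inclusion–exclusion: 3432 − 451 + 1 = 2982.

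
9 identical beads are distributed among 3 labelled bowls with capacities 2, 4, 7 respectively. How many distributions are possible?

Ignoring the caps, the number of non-negative solutions to x_1+…+x_3 = 9 is C(11,2) = 55.
Subtract solutions that violate a single cap (substitute x_i' = x_i − (cap_i+1)): x_1 ≥ 3 gives C(8,2) = 28; x_2 ≥ 5 gives C(6,2) = 15; x_3 ≥ 8 gives C(3,2) = 3. Together 46.
Add back pairs where two caps are both exceeded: 3 + 0 + 0 = 3.
By inclusion–exclusion the count is 55 − 46 + 3 = 12.

12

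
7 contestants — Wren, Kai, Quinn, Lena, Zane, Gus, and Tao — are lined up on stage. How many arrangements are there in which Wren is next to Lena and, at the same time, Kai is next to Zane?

Treat {Wren,Lena} as one block (2 orders) and {Kai,Zane} as another (2 orders).
That leaves 5 units to arrange: 2 × 2 × 5! = 4 × 120 = 480.

480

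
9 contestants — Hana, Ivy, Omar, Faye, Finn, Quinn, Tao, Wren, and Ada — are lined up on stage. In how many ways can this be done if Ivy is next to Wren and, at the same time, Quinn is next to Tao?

20160

Treat {Ivy,Wren} as one block (2 orders) and {Quinn,Tao} as another (2 orders).
That leaves 7 units to arrange: 2 × 2 × 7! = 4 × 5040 = 20160.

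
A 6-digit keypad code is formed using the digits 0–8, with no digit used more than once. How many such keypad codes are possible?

This is a permutation of 6 out of 9: P(9,6) = 9!/3!.
9 × 8 × 7 × 6 × 5 × 4 = 60480.

60480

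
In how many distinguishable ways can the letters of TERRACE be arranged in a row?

The 7 letters of TERRACE have repeats: E appearing twice and R appearing twice.
The number of distinct arrangements is 7!/(2!·2!) = 5040/4 = 1260.

1260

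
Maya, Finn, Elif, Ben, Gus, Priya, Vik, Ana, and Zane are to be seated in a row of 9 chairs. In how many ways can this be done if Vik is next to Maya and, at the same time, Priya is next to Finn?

Treat {Vik,Maya} as one block (2 orders) and {Priya,Finn} as another (2 orders).
That leaves 7 units to arrange: 2 × 2 × 7! = 4 × 5040 = 20160.

20160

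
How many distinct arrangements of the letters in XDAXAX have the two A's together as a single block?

20

Treat the 2 copies of A as a single block. The multiset to arrange is then {AA, D, X, X, X}, 5 items in all.
That gives (5)!/(3!) = 20 arrangements.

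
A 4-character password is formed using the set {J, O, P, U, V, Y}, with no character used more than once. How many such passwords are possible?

360

This is a permutation of 4 out of 6: P(6,4) = 6!/2!.
That product is 6 × 5 × 4 × 3 = 360.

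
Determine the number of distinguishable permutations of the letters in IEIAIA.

IEIAIA has 6 letters with A appearing twice and I appearing 3 times.
So there are 6! / (3!·2!) = 60 distinguishable arrangements.

60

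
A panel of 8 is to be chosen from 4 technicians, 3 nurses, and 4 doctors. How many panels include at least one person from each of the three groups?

164

Unrestricted: C(11,8) = 165 ways to pick any 8 of the 11.
Subtract selections that omit an entire group: no technicians → C(7,8) = 0; no nurses → C(8,8) = 1; no doctors → C(7,8) = 0.
Add back selections omitting two groups (i.e. drawn from a single group): C(4,8) + C(3,8) + C(4,8) = 0.
By inclusion–exclusion: 165 − 1 + 0 = 164.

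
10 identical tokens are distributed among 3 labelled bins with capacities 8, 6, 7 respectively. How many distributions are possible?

47

By stars and bars, unrestricted non-negative solutions to x_1+…+x_3 = 10 number C(10+2,2) = 66.
Subtract solutions that violate a single cap (substitute x_i' = x_i − (cap_i+1)): x_1 ≥ 9 gives C(3,2) = 3; x_2 ≥ 7 gives C(5,2) = 10; x_3 ≥ 8 gives C(4,2) = 6. Together 19.
No two caps can be exceeded simultaneously, so the pair terms are all 0.
By inclusion–exclusion the count is 66 − 19 + 0 = 47.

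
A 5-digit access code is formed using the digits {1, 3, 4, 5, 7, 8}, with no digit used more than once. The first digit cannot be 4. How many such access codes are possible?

600

The first digit has 6−1 = 5 choices (anything except 4).
The remaining 4 digits are filled from the other 5 symbols without repetition: 5 × 4 × 3 × 2 = 120.
Total: 5 × 120 = 600.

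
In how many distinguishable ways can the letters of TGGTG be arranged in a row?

10

Letter multiplicities in TGGTG: G×3, T×2.
The number of distinct arrangements is 5!/(3!·2!) = 120/12 = 10.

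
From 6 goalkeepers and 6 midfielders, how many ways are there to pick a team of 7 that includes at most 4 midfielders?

696

Split by how many midfielders are chosen (0 through 4).
Sum: C(6,0)·C(6,7) + C(6,1)·C(6,6) + C(6,2)·C(6,5) + C(6,3)·C(6,4) + C(6,4)·C(6,3) = 0 + 6 + 90 + 300 + 300 = 696.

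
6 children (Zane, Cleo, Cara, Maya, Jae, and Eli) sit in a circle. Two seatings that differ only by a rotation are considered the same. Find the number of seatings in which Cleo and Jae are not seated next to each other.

All circular seatings of 6 people number (5)! = 120.
Seatings with Cleo beside Jae: treat them as a block with 2 internal orders, giving 2 × (4)! = 48.
Subtracting, 120 − 48 = 72.

72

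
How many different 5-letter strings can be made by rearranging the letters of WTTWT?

10

Letter multiplicities in WTTWT: T×3, W×2.
So there are 5! / (3!·2!) = 10 distinguishable arrangements.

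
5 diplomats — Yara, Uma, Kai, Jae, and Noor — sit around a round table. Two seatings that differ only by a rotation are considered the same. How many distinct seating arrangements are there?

24

Around a circle, 5 distinct people have 5!/5 = (4)! = 24 rotationally distinct seatings.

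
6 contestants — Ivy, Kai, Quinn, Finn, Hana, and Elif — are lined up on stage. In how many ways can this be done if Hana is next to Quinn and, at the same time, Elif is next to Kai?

Treat {Hana,Quinn} as one block (2 orders) and {Elif,Kai} as another (2 orders).
That leaves 4 units to arrange: 2 × 2 × 4! = 4 × 24 = 96.

96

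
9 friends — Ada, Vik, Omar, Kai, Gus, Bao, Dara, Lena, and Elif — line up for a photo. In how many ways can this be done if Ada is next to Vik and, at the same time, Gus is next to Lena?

Treat {Ada,Vik} as one block (2 orders) and {Gus,Lena} as another (2 orders).
That leaves 7 units to arrange: 2 × 2 × 7! = 4 × 5040 = 20160.

20160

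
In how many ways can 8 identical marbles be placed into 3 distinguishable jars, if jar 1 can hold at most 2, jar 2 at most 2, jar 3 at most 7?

8

Without the upper bounds there are C(10,2) = 45 ways to split 8 among 3 jars.
Subtract solutions that violate a single cap (substitute x_i' = x_i − (cap_i+1)): x_1 ≥ 3 gives C(7,2) = 21; x_2 ≥ 3 gives C(7,2) = 21; x_3 ≥ 8 gives C(2,2) = 1. Together 43.
Add back pairs where two caps are both exceeded: 6 + 0 + 0 = 6.
By inclusion–exclusion the count is 45 − 43 + 6 = 8.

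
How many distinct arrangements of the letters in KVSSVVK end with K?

60

Fix K in the last position and arrange the remaining 6 letters.
Those 6 letters have S appearing twice and V appearing 3 times, giving (6)!/(3!·2!) = 60.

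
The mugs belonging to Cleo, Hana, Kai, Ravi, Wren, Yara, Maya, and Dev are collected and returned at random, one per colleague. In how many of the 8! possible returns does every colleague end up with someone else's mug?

14833

Count assignments avoiding every fixed point. For any j of the 8 colleagues fixed to their own mug, the other 8−j can be arranged in (8−j)! ways.
By inclusion–exclusion this is Σ_{j=0}^{8} (−1)^j C(8,j)·(8−j)!.
Computing: 40320 − 40320 + 20160 − 6720 + 1680 − 336 + 56 − 8 + 1 = 14833.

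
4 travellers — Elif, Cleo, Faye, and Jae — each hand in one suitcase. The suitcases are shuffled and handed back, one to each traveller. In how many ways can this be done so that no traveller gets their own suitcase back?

9

Count assignments avoiding every fixed point. For any j of the 4 travellers fixed to their own suitcase, the other 4−j can be arranged in (4−j)! ways.
By inclusion–exclusion this is Σ_{j=0}^{4} (−1)^j C(4,j)·(4−j)!.
Computing: 24 − 24 + 12 − 4 + 1 = 9.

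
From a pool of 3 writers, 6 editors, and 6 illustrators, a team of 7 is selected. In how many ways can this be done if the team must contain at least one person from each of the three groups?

With no constraint there are C(15,7) = 6435 possible selections.
Selections missing a whole group: no writers → C(12,7) = 792; no editors → C(9,7) = 36; no illustrators → C(9,7) = 36.
Add back selections omitting two groups (i.e. drawn from a single group): C(3,7) + C(6,7) + C(6,7) = 0.
By inclusion–exclusion: 6435 − 864 + 0 = 5571.

5571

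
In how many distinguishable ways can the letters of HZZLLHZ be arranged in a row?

The 7 letters of HZZLLHZ have repeats: H appearing twice, L appearing twice, and Z appearing 3 times.
Dividing 7! = 5040 by 3!·2!·2! = 24 for the repeated letters gives 210.

210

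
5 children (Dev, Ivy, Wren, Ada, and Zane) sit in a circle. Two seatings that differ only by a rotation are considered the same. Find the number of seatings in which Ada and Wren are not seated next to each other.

All circular seatings of 5 people number (4)! = 24.
Seatings with Ada beside Wren: treat them as a block with 2 internal orders, giving 2 × (3)! = 12.
Subtracting, 24 − 12 = 12.

12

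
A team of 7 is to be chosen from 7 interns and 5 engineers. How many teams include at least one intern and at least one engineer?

Total 7-person selections from all 12: C(12,7) = 792.
Selections missing a whole group: no interns → C(5,7) = 0; no engineers → C(7,7) = 1.
Both groups omitted at once is impossible, so 792 − 1 = 791.

791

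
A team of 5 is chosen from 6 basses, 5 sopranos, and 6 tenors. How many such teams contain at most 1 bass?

2442

Split by how many basses are chosen (0 through 1).
Sum: C(6,0)·C(11,5) + C(6,1)·C(11,4) = 462 + 1980 = 2442.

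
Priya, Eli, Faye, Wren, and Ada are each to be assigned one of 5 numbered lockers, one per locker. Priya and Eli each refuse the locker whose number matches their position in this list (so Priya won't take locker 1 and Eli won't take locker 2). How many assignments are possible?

78

Let Aᵢ (for i ∈ {1, 2}) be the placements that put person i in their forbidden locker. Any j of these fix j positions, leaving (5−j)! ways to fill the rest, and there are C(2,j) ways to pick which j.
By inclusion–exclusion, the number of valid placements is Σ_{j=0}^{2} (−1)^j C(2,j)·(5−j)!.
Computing: 120 − 48 + 6 = 78.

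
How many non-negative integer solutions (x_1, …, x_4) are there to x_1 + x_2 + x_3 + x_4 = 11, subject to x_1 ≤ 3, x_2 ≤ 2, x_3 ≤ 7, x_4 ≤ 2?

By stars and bars, unrestricted non-negative solutions to x_1+…+x_4 = 11 number C(11+3,3) = 364.
Subtract solutions that violate a single cap (substitute x_i' = x_i − (cap_i+1)): x_1 ≥ 4 gives C(10,3) = 120; x_2 ≥ 3 gives C(11,3) = 165; x_3 ≥ 8 gives C(6,3) = 20; x_4 ≥ 3 gives C(11,3) = 165. Together 470.
Add back pairs where two caps are both exceeded: 35 + 0 + 35 + 1 + 56 + 1 = 128.
Subtract triples: 0 + 4 + 0 + 0 = 4.
By inclusion–exclusion the count is 364 − 470 + 128 − 4 = 18.

18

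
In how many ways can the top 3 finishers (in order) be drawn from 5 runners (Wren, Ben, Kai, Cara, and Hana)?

60

There are 5 choices for 1st place, 4 for 2nd, and 3 for 3rd.
That gives 5 × 4 × 3 = 60.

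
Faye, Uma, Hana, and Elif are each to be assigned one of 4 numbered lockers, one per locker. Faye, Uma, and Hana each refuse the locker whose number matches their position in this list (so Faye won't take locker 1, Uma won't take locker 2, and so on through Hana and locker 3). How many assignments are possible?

11

Let Aᵢ (for i ∈ {1, 2, 3}) be the placements that put person i in their forbidden locker. Any j of these fix j positions, leaving (4−j)! ways to fill the rest, and there are C(3,j) ways to pick which j.
By inclusion–exclusion, the number of valid placements is Σ_{j=0}^{3} (−1)^j C(3,j)·(4−j)!.
Computing: 24 − 18 + 6 − 1 = 11.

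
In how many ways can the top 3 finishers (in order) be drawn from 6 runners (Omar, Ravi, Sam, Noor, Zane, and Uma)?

This is an ordered selection of 3 from 6: P(6,3).
That gives 6 × 5 × 4 = 120.

120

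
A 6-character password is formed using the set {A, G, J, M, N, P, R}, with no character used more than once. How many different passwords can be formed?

This is a permutation of 6 out of 7: P(7,6) = 7!/1!.
That product is 7 × 6 × 5 × 4 × 3 × 2 = 5040.

5040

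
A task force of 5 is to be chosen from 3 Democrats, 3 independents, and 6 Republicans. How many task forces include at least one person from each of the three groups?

Unrestricted: C(12,5) = 792 ways to pick any 5 of the 12.
Selections missing a whole group: no Democrats → C(9,5) = 126; no independents → C(9,5) = 126; no Republicans → C(6,5) = 6.
Add back selections omitting two groups (i.e. drawn from a single group): C(3,5) + C(3,5) + C(6,5) = 6.
By inclusion–exclusion: 792 − 258 + 6 = 540.

540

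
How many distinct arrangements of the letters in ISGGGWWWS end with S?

With the last slot taken by S, it remains to arrange the other 8 letters (IGGGWWWS).
Those 8 letters have G appearing 3 times and W appearing 3 times, giving (8)!/(3!·3!) = 1120.

1120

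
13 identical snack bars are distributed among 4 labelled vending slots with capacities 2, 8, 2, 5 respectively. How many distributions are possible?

27

Ignoring the caps, the number of non-negative solutions to x_1+…+x_4 = 13 is C(16,3) = 560.
Subtract solutions that violate a single cap (substitute x_i' = x_i − (cap_i+1)): x_1 ≥ 3 gives C(13,3) = 286; x_2 ≥ 9 gives C(7,3) = 35; x_3 ≥ 3 gives C(13,3) = 286; x_4 ≥ 6 gives C(10,3) = 120. Together 727.
Add back pairs where two caps are both exceeded: 4 + 120 + 35 + 4 + 0 + 35 = 198.
Subtract triples: 0 + 0 + 4 + 0 = 4.
By inclusion–exclusion the count is 560 − 727 + 198 − 4 = 27.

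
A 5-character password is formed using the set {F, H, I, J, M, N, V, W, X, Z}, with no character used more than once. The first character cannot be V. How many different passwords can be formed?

27216

The first character has 10−1 = 9 choices (anything except V).
The remaining 4 characters are filled from the other 9 symbols without repetition: 9 × 8 × 7 × 6 = 3024.
Total: 9 × 3024 = 27216.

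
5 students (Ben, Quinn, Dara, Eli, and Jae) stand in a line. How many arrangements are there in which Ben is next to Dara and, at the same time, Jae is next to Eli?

24

Treat {Ben,Dara} as one block (2 orders) and {Jae,Eli} as another (2 orders).
That leaves 3 units to arrange: 2 × 2 × 3! = 4 × 6 = 24.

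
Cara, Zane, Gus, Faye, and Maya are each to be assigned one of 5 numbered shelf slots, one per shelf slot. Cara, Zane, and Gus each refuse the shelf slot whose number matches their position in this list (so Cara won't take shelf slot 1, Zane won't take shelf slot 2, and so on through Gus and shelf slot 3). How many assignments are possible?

Let Aᵢ (for i ∈ {1, 2, 3}) be the placements that put person i in their forbidden shelf slot. Any j of these fix j positions, leaving (5−j)! ways to fill the rest, and there are C(3,j) ways to pick which j.
By inclusion–exclusion, the number of valid placements is Σ_{j=0}^{3} (−1)^j C(3,j)·(5−j)!.
Computing: 120 − 72 + 18 − 2 = 64.

64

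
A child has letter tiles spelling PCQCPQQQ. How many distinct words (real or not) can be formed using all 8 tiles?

420

Letter multiplicities in PCQCPQQQ: C×2, P×2, Q×4.
The number of distinct arrangements is 8!/(4!·2!·2!) = 40320/96 = 420.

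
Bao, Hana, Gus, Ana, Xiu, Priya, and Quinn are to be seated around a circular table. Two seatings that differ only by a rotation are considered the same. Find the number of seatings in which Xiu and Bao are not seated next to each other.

480

Without the restriction there are (6)! = 720 seatings.
Seatings with Xiu beside Bao: treat them as a block with 2 internal orders, giving 2 × (5)! = 240.
Subtracting, 720 − 240 = 480.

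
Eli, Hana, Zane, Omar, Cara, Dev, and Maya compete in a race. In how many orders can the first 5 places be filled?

This is an ordered selection of 5 from 7: P(7,5).
That gives 7 × 6 × 5 × 4 × 3 = 2520.

2520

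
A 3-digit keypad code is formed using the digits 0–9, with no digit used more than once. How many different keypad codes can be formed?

720

Choose and order 3 of the 10 symbols: the first digit has 10 options, the next 9, then 8.
10 × 9 × 8 = 720.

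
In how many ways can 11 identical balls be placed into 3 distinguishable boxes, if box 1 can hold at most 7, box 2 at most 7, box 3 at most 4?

By stars and bars, unrestricted non-negative solutions to x_1+…+x_3 = 11 number C(11+2,2) = 78.
Subtract solutions that violate a single cap (substitute x_i' = x_i − (cap_i+1)): x_1 ≥ 8 gives C(5,2) = 10; x_2 ≥ 8 gives C(5,2) = 10; x_3 ≥ 5 gives C(8,2) = 28. Together 48.
No two caps can be exceeded simultaneously, so the pair terms are all 0.
By inclusion–exclusion the count is 78 − 48 + 0 = 30.

30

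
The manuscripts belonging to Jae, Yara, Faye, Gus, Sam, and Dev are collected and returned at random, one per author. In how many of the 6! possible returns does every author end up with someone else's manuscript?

This is the derangement count D_6: permutations of 6 items with no fixed point.
By inclusion–exclusion this is Σ_{j=0}^{6} (−1)^j C(6,j)·(6−j)!.
Computing: 720 − 720 + 360 − 120 + 30 − 6 + 1 = 265.

265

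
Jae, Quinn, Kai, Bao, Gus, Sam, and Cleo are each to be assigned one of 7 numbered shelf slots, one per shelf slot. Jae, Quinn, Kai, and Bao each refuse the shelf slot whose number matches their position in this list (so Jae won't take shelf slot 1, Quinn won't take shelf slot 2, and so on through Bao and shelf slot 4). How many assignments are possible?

Let Aᵢ (for 1 ≤ i ≤ 4) be the placements that put person i in their forbidden shelf slot. Any j of these fix j positions, leaving (7−j)! ways to fill the rest, and there are C(4,j) ways to pick which j.
By inclusion–exclusion, the number of valid placements is Σ_{j=0}^{4} (−1)^j C(4,j)·(7−j)!.
Computing: 5040 − 2880 + 720 − 96 + 6 = 2790.

2790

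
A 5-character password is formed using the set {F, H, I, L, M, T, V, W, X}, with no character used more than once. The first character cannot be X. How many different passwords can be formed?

The first character has 9−1 = 8 choices (anything except X).
The remaining 4 characters are filled from the other 8 symbols without repetition: 8 × 7 × 6 × 5 = 1680.
Total: 8 × 1680 = 13440.

13440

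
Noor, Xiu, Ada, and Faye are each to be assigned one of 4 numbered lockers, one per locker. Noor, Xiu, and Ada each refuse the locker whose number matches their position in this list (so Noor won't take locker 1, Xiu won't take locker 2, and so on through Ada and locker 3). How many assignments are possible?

11

Let Aᵢ (for i ∈ {1, 2, 3}) be the placements that put person i in their forbidden locker. Any j of these fix j positions, leaving (4−j)! ways to fill the rest, and there are C(3,j) ways to pick which j.
By inclusion–exclusion, the number of valid placements is Σ_{j=0}^{3} (−1)^j C(3,j)·(4−j)!.
Computing: 24 − 18 + 6 − 1 = 11.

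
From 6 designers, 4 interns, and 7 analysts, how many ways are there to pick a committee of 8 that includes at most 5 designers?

24255

Split by how many designers are chosen (0 through 5).
Sum: C(6,0)·C(11,8) + C(6,1)·C(11,7) + C(6,2)·C(11,6) + C(6,3)·C(11,5) + C(6,4)·C(11,4) + C(6,5)·C(11,3) = 165 + 1980 + 6930 + 9240 + 4950 + 990 = 24255.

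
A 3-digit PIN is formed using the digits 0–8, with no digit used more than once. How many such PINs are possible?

504

Choose and order 3 of the 9 symbols: the first digit has 9 options, the next 8, then 7.
That product is 9 × 8 × 7 = 504.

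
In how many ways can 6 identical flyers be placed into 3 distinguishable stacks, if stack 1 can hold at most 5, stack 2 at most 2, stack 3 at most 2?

Without the upper bounds there are C(8,2) = 28 ways to split 6 among 3 stacks.
Subtract solutions that violate a single cap (substitute x_i' = x_i − (cap_i+1)): x_1 ≥ 6 gives C(2,2) = 1; x_2 ≥ 3 gives C(5,2) = 10; x_3 ≥ 3 gives C(5,2) = 10. Together 21.
Add back pairs where two caps are both exceeded: 0 + 0 + 1 = 1.
By inclusion–exclusion the count is 28 − 21 + 1 = 8.

8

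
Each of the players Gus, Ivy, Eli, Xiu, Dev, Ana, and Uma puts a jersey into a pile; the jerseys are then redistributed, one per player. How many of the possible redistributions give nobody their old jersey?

Let Aᵢ be the assignments in which player i gets their old jersey. We want the size of the complement of A₁∪…∪A_7.
By inclusion–exclusion this is Σ_{j=0}^{7} (−1)^j C(7,j)·(7−j)!.
Computing: 5040 − 5040 + 2520 − 840 + 210 − 42 + 7 − 1 = 1854.

1854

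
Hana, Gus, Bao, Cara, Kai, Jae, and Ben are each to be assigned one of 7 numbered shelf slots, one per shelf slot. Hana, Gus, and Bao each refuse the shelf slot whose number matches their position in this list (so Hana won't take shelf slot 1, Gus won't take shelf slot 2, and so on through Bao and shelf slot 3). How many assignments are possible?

Let Aᵢ (for i ∈ {1, 2, 3}) be the placements that put person i in their forbidden shelf slot. Any j of these fix j positions, leaving (7−j)! ways to fill the rest, and there are C(3,j) ways to pick which j.
By inclusion–exclusion, the number of valid placements is Σ_{j=0}^{3} (−1)^j C(3,j)·(7−j)!.
Computing: 5040 − 2160 + 360 − 24 = 3216.

3216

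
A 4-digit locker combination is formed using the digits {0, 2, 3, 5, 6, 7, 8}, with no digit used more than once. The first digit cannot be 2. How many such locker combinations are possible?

The first digit has 7−1 = 6 choices (anything except 2).
The remaining 3 digits are filled from the other 6 symbols without repetition: 6 × 5 × 4 = 120.
Total: 6 × 120 = 720.

720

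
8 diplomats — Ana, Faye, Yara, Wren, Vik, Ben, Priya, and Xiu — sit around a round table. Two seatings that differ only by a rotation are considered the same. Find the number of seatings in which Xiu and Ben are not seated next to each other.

Without the restriction there are (7)! = 5040 seatings.
Seatings with Xiu beside Ben: treat them as a block with 2 internal orders, giving 2 × (6)! = 1440.
Subtracting, 5040 − 1440 = 3600.

3600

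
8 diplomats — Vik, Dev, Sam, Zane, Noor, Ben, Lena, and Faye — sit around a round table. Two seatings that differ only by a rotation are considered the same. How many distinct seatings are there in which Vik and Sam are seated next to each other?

1440

Glue Vik and Sam into a block (2 internal orders). Seating 7 units around a circle gives (6)! arrangements.
So 2 × (6)! = 2 × 720 = 1440.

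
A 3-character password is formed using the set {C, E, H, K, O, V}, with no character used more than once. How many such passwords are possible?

120

With no repetition, fill the 3 characters in order: 6 choices, then 5, down to 4.
6 × 5 × 4 = 120.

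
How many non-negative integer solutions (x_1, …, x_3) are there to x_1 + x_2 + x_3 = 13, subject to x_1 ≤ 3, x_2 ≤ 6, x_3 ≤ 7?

By stars and bars, unrestricted non-negative solutions to x_1+…+x_3 = 13 number C(13+2,2) = 105.
Subtract solutions that violate a single cap (substitute x_i' = x_i − (cap_i+1)): x_1 ≥ 4 gives C(11,2) = 55; x_2 ≥ 7 gives C(8,2) = 28; x_3 ≥ 8 gives C(7,2) = 21. Together 104.
Add back pairs where two caps are both exceeded: 6 + 3 + 0 = 9.
By inclusion–exclusion the count is 105 − 104 + 9 = 10.

10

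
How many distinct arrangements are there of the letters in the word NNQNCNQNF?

1512

The 9 letters of NNQNCNQNF have repeats: N appearing 5 times and Q appearing twice.
Dividing 9! = 362880 by 5!·2! = 240 for the repeated letters gives 1512.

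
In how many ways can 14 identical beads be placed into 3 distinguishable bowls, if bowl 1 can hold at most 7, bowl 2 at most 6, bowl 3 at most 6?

Without the upper bounds there are C(16,2) = 120 ways to split 14 among 3 bowls.
Subtract solutions that violate a single cap (substitute x_i' = x_i − (cap_i+1)): x_1 ≥ 8 gives C(8,2) = 28; x_2 ≥ 7 gives C(9,2) = 36; x_3 ≥ 7 gives C(9,2) = 36. Together 100.
Add back pairs where two caps are both exceeded: 0 + 0 + 1 = 1.
By inclusion–exclusion the count is 120 − 100 + 1 = 21.

21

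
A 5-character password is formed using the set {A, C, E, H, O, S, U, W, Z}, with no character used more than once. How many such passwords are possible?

This is a permutation of 5 out of 9: P(9,5) = 9!/4!.
9 × 8 × 7 × 6 × 5 = 15120.

15120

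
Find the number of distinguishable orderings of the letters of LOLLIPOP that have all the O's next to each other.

Treat the 2 copies of O as a single block. The multiset to arrange is then {OO, I, L, L, L, P, P}, 7 items in all.
That gives (7)!/(3!·2!) = 420 arrangements.

420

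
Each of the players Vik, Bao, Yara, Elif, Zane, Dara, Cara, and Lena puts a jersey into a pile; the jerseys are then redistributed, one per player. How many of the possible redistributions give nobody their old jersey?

This is the derangement count D_8: permutations of 8 items with no fixed point.
By inclusion–exclusion this is Σ_{j=0}^{8} (−1)^j C(8,j)·(8−j)!.
Computing: 40320 − 40320 + 20160 − 6720 + 1680 − 336 + 56 − 8 + 1 = 14833.

14833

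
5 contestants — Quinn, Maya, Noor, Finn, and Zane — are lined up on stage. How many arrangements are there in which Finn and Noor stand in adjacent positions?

Place the 3 others and the Finn-Noor pair as 4 objects in a line; the pair has 2 internal arrangements.
So the count is 2·(4)! = 48.

48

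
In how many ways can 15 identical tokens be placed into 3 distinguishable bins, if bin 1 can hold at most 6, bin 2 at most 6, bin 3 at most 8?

21

Without the upper bounds there are C(17,2) = 136 ways to split 15 among 3 bins.
Subtract solutions that violate a single cap (substitute x_i' = x_i − (cap_i+1)): x_1 ≥ 7 gives C(10,2) = 45; x_2 ≥ 7 gives C(10,2) = 45; x_3 ≥ 9 gives C(8,2) = 28. Together 118.
Add back pairs where two caps are both exceeded: 3 + 0 + 0 = 3.
By inclusion–exclusion the count is 136 − 118 + 3 = 21.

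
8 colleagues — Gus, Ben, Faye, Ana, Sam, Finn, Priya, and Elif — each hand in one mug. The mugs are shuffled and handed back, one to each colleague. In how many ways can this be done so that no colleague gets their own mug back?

This is the derangement count D_8: permutations of 8 items with no fixed point.
By inclusion–exclusion this is Σ_{j=0}^{8} (−1)^j C(8,j)·(8−j)!.
Computing: 40320 − 40320 + 20160 − 6720 + 1680 − 336 + 56 − 8 + 1 = 14833.

14833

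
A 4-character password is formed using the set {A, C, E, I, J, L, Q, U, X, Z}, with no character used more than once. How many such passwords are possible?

5040

With no repetition, fill the 4 characters in order: 10 choices, then 9, down to 7.
That product is 10 × 9 × 8 × 7 = 5040.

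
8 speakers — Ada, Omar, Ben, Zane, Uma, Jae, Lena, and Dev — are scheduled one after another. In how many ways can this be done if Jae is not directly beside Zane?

30240

Of the 8! = 40320 arrangements, those with Jae and Zane adjacent number 2 × 7! = 10080 (treat the pair as a block with 2 internal orders).
Complementary counting: 40320 − 10080 = 30240.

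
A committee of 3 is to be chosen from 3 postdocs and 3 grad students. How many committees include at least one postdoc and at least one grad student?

18

Unrestricted: C(6,3) = 20 ways to pick any 3 of the 6.
Subtract selections that omit an entire group: no postdocs → C(3,3) = 1; no grad students → C(3,3) = 1.
Both groups omitted at once is impossible, so 20 − 2 = 18.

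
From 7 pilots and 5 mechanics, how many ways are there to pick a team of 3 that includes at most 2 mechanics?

Split by how many mechanics are chosen (0 through 2).
Sum: C(5,0)·C(7,3) + C(5,1)·C(7,2) + C(5,2)·C(7,1) = 35 + 105 + 70 = 210.

210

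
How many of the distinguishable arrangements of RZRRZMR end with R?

With the last slot taken by R, it remains to arrange the other 6 letters (ZRRZMR).
Those 6 letters have R appearing 3 times and Z appearing twice, giving (6)!/(3!·2!) = 60.

60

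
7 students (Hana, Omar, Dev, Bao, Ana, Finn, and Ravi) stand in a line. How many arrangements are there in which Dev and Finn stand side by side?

Glue Dev and Finn into one block (2 internal orders), leaving 6 units to arrange in a row.
So the count is 2·(6)! = 1440.

1440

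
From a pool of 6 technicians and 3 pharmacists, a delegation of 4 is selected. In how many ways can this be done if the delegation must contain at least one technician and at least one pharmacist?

Total 4-person selections from all 9: C(9,4) = 126.
Subtract selections that omit an entire group: no technicians → C(3,4) = 0; no pharmacists → C(6,4) = 15.
Both groups omitted at once is impossible, so 126 − 15 = 111.

111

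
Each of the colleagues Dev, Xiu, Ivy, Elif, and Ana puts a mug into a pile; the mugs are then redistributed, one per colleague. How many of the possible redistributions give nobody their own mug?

Count assignments avoiding every fixed point. For any j of the 5 colleagues fixed to their own mug, the other 5−j can be arranged in (5−j)! ways.
By inclusion–exclusion this is Σ_{j=0}^{5} (−1)^j C(5,j)·(5−j)!.
Computing: 120 − 120 + 60 − 20 + 5 − 1 = 44.

44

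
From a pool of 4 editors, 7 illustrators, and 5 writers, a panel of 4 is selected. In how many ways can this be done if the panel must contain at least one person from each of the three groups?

With no constraint there are C(16,4) = 1820 possible selections.
Subtract selections that omit an entire group: no editors → C(12,4) = 495; no illustrators → C(9,4) = 126; no writers → C(11,4) = 330.
Add back selections omitting two groups (i.e. drawn from a single group): C(4,4) + C(7,4) + C(5,4) = 41.
By inclusion–exclusion: 1820 − 951 + 41 = 910.

910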